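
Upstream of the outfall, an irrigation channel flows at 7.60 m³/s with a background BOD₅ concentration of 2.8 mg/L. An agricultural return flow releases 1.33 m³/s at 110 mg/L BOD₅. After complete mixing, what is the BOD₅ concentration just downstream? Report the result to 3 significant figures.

Conservation of mass: C = (7.600·2.800 + 1.330·110.0) / 8.930 = 167.6/8.930 = 18.77 mg/L.

18.8 mg/L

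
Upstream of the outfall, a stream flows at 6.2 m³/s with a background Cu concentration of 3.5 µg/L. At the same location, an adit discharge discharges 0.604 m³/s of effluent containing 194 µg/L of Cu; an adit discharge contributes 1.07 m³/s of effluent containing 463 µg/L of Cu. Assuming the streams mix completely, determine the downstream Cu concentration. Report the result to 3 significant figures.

Mass balance: C = (6.200·3.500 + 0.6040·194.0 + 1.070·463.0) / 7.874 = 634.3/7.874 = 80.55 µg/L.

80.6 µg/L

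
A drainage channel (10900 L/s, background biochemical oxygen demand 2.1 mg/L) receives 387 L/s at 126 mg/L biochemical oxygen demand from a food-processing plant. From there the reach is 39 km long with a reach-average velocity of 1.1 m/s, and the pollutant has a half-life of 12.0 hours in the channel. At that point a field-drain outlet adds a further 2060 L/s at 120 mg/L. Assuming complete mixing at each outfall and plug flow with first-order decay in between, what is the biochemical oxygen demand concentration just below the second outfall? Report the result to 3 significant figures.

Flow-weighted average: C = (10900·2.100 + 387.0·126.0) / 11290 = 71650/11290 = 6.348 mg/L; combined flow 11290 L/s.
Travel time t = 39·1000 / 1.1 = 35450 s = 9.848 h.
Half-life 12.0 h → k = ln 2 / 12.0 = 0.05776 h⁻¹ = 1.386 d⁻¹.
Decay over the reach: 6.348·exp(−kt) = 6.348·0.5662 = 3.594 mg/L.
Second outfall: C = (11290·3.594 + 2060·120.0)/13350 = 21.56 mg/L.

21.6 mg/L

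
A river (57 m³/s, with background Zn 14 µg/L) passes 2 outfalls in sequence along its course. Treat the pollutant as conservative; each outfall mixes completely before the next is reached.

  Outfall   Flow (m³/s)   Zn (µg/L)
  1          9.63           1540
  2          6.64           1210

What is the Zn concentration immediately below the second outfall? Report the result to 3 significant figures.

Outfall 1: combined Q = 66.63 m³/s; C = (57.00·14.00 + 9.630·1540)/66.63 = 234.6 µg/L.
Outfall 2: combined Q = 73.27 m³/s; C = (66.63·234.6 + 6.640·1210)/73.27 = 323.0 µg/L.

323 µg/L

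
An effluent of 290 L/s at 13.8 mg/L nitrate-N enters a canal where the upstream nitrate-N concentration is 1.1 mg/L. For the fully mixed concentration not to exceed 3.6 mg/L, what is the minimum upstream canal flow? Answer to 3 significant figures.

Set C_mix = 3.6: (Q·1.100 + 290.0·13.80) / (Q + 290.0) = 3.6
→ Q = 290.0·(13.80 − 3.6)/(3.6 − 1.100) = 1183 L/s.

1180 L/s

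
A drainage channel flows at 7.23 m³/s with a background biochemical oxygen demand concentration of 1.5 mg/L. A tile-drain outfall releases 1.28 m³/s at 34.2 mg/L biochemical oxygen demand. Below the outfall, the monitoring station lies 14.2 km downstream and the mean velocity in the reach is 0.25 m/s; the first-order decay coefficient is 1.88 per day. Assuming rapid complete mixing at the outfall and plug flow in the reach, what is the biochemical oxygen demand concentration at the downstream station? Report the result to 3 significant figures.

Mixed concentration C = ΣQC/ΣQ = (7.230·1.500 + 1.280·34.20) / 8.510 = 54.62/8.510 = 6.418 mg/L.
Travel time t = 14.2·1000 / 0.25 = 56800 s = 15.78 h.
First-order decay: C = 6.418·exp(−k·t) = 6.418·0.2906 = 1.865 mg/L.

1.86 mg/L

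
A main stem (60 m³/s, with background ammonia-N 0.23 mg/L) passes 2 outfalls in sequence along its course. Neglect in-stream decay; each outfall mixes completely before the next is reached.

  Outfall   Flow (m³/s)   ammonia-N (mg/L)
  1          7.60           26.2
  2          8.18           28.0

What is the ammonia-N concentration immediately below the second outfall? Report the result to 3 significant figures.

5.83 mg/L

After outfall 1: Q = 60.00 + 7.600 = 67.60 m³/s; C = (60.00·0.2300 + 7.600·26.20)/67.60 = 3.150 mg/L.
After outfall 2: Q = 67.60 + 8.180 = 75.78 m³/s; C = (67.60·3.150 + 8.180·28.00)/75.78 = 5.832 mg/L.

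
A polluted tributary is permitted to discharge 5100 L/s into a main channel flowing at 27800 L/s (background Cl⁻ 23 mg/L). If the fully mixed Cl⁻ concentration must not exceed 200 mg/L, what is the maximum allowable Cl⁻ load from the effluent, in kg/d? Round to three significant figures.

513000 kg/d

Mass balance at the limit: 27800·23.00 + 5100·Cₑ = 32900·200 → Cₑ = 1165 mg/L.
5100 L/s = 5.100 m³/s. Load = 5.100 m³/s × 1165 g/m³ × 86 400 s/d = 513300 kg/d.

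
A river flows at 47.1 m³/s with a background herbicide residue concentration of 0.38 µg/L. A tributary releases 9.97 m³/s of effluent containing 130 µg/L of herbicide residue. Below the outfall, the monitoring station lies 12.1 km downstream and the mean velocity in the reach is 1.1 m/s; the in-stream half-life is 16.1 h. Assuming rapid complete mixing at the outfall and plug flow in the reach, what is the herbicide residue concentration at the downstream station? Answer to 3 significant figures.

20.2 µg/L

Mass balance: C = (47.10·0.3800 + 9.970·130.0) / 57.07 = 1314/57.07 = 23.02 µg/L.
Travel time t = 12.1·1000 / 1.1 = 11000 s = 3.056 h.
Half-life 16.1 h → k = ln 2 / 16.1 = 0.04305 h⁻¹ = 1.033 d⁻¹.
First-order decay: C = 23.02·exp(−k·t) = 23.02·0.8767 = 20.19 µg/L.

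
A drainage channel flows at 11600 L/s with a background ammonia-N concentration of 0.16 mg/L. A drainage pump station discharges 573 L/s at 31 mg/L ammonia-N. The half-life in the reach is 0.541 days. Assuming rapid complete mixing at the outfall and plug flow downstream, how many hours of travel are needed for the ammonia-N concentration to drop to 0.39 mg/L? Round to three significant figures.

Mixed concentration C = ΣQC/ΣQ = (11600·0.1600 + 573.0·31.00) / 12170 = 19620/12170 = 1.612 mg/L.
Half-life 0.541 d → k = ln 2 / 0.541 = 1.281 d⁻¹.
1.612·exp(−k·t) = 0.39 → t = ln(1.612/0.39)/k = 95680 s = 26.58 h.

26.6 h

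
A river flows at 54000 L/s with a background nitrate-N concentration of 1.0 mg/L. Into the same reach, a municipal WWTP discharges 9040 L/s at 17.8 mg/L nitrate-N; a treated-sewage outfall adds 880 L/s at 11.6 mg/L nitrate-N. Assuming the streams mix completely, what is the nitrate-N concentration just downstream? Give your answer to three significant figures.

3.52 mg/L

Mass balance: C = (54000·1.000 + 9040·17.80 + 880.0·11.60) / 63920 = 225100/63920 = 3.522 mg/L.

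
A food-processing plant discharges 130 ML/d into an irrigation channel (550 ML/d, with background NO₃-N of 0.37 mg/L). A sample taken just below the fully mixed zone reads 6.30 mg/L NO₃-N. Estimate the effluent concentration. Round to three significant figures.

Mass balance: 550.0·0.3700 + 130.0·Cₑ = 680.0·6.300
→ Cₑ = (680.0·6.300 − 550.0·0.3700) / 130.0 = 31.39 mg/L.

31.4 mg/L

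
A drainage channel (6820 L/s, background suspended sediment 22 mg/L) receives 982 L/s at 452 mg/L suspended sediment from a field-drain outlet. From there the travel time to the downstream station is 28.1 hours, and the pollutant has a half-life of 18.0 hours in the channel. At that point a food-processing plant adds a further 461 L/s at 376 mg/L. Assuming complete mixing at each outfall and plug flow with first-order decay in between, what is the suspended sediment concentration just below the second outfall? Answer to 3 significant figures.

After mixing, C = (6820·22.00 + 982.0·452.0) / 7802 = 593900/7802 = 76.12 mg/L; combined flow 7802 L/s.
Half-life 18.0 h → k = ln 2 / 18.0 = 0.03851 h⁻¹ = 0.9242 d⁻¹.
Applying C = C₀e^(−kt): 76.12 × 0.3389 = 25.80 mg/L.
Second outfall: C = (7802·25.80 + 461.0·376.0)/8263 = 45.34 mg/L.

45.3 mg/L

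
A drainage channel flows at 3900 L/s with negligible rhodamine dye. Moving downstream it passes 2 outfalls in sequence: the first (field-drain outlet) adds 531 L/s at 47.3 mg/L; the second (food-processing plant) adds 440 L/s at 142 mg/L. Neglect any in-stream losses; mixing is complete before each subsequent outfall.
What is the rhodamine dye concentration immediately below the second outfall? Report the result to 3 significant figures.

After outfall 1: Q = 3900 + 531.0 = 4431 L/s; C = (3900·0 + 531.0·47.30)/4431 = 5.668 mg/L.
After outfall 2: Q = 4431 + 440.0 = 4871 L/s; C = (4431·5.668 + 440.0·142.0)/4871 = 17.98 mg/L.

18.0 mg/L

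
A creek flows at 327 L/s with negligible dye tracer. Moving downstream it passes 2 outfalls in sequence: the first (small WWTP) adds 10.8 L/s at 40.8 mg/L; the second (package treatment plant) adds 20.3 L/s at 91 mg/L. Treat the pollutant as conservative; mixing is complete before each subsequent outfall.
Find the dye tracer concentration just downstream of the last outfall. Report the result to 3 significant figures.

6.39 mg/L

Below outfall 1: Q → 337.8 L/s, C = (327.0·0 + 10.80·40.80)/337.8 = 1.304 mg/L.
Below outfall 2: Q → 358.1 L/s, C = (337.8·1.304 + 20.30·91.00)/358.1 = 6.389 mg/L.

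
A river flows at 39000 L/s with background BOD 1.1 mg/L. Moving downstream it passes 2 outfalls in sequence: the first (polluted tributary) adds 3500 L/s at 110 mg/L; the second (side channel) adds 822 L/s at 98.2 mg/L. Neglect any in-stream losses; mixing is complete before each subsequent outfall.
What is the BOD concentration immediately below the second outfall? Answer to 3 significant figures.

Below outfall 1: Q → 42500 L/s, C = (39000·1.100 + 3500·110.0)/42500 = 10.07 mg/L.
Below outfall 2: Q → 43320 L/s, C = (42500·10.07 + 822.0·98.20)/43320 = 11.74 mg/L.

11.7 mg/L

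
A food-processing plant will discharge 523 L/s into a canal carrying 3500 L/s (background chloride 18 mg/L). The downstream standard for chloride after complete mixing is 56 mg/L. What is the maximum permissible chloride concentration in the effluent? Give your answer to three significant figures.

At the limit, (Qr·Cr + Qe·Cₑ)/(Qr + Qe) = 56:
Cₑ = (4023·56 − 3500·18.00) / 523.0 = 310.3 mg/L.

310 mg/L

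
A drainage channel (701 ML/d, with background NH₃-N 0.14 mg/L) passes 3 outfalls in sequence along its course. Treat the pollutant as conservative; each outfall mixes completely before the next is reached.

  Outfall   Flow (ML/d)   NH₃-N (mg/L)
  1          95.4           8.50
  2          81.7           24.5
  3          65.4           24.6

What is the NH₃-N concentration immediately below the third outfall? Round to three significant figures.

4.79 mg/L

Below outfall 1: Q → 796.4 ML/d, C = (701.0·0.1400 + 95.40·8.500)/796.4 = 1.141 mg/L.
Below outfall 2: Q → 878.1 ML/d, C = (796.4·1.141 + 81.70·24.50)/878.1 = 3.315 mg/L.
Below outfall 3: Q → 943.5 ML/d, C = (878.1·3.315 + 65.40·24.60)/943.5 = 4.790 mg/L.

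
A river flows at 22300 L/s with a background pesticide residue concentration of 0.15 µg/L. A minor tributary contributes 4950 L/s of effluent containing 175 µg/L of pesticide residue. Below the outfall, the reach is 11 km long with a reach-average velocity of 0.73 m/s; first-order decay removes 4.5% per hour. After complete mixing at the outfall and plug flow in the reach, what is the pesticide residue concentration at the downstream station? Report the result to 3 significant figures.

Flow-weighted average: C = (22300·0.1500 + 4950·175.0) / 27250 = 869600/27250 = 31.91 µg/L.
Travel time t = 11·1000 / 0.73 = 15070 s = 4.186 h.
4.5%/h lost → k = −ln(1 − 0.045) = 0.04604 h⁻¹.
After decay, C = 31.91 × e^(−kt) = 31.91 × 0.8247 = 26.32 µg/L.

26.3 µg/L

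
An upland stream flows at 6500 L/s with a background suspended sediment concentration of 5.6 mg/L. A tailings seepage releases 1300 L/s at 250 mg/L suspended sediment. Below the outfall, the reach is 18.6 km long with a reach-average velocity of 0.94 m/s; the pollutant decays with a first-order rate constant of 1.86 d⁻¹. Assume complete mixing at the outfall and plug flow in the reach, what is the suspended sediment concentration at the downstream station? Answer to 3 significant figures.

Mass balance: C = (6500·5.600 + 1300·250.0) / 7800 = 361400/7800 = 46.33 mg/L.
Travel time t = 18.6·1000 / 0.94 = 19790 s = 5.496 h.
Applying C = C₀e^(−kt): 46.33 × 0.6531 = 30.26 mg/L.

30.3 mg/L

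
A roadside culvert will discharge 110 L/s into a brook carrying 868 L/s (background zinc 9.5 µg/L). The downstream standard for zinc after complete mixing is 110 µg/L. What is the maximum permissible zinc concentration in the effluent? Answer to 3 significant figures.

At the limit, (Qr·Cr + Qe·Cₑ)/(Qr + Qe) = 110:
Cₑ = (978.0·110 − 868.0·9.500) / 110.0 = 903.0 µg/L.

903 µg/L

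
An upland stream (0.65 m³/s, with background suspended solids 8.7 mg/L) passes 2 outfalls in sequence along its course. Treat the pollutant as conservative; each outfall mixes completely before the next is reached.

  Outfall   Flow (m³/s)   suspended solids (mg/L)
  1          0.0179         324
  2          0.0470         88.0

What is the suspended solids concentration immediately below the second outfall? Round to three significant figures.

21.8 mg/L

Outfall 1: combined Q = 0.6679 m³/s; C = (0.6500·8.700 + 0.01790·324.0)/0.6679 = 17.15 mg/L.
Outfall 2: combined Q = 0.7149 m³/s; C = (0.6679·17.15 + 0.04700·88.00)/0.7149 = 21.81 mg/L.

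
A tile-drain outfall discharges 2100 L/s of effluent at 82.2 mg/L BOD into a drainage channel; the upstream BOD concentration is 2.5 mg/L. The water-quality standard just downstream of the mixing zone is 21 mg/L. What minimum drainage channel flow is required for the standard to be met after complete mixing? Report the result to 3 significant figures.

Set C_mix = 21: (Q·2.500 + 2100·82.20) / (Q + 2100) = 21
→ Q = 2100·(82.20 − 21)/(21 − 2.500) = 6947 L/s.

6950 L/s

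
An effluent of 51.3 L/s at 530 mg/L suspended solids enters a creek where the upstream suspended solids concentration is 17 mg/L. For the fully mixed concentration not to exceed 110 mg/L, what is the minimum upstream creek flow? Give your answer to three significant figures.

232 L/s

Set C_mix = 110: (Q·17.00 + 51.30·530.0) / (Q + 51.30) = 110
→ Q = 51.30·(530.0 − 110)/(110 − 17.00) = 231.7 L/s.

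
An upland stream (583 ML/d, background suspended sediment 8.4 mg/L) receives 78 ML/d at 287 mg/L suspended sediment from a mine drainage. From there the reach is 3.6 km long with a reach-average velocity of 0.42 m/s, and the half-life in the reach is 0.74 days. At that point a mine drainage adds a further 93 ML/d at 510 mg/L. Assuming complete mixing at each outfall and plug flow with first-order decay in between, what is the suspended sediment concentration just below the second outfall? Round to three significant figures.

95.9 mg/L

Conservation of mass: C = (583.0·8.400 + 78.00·287.0) / 661.0 = 27280/661.0 = 41.28 mg/L; combined flow 661.0 ML/d.
Travel time t = 3.6·1000 / 0.42 = 8571 s = 2.381 h.
Half-life 0.74 d → k = ln 2 / 0.74 = 0.9367 d⁻¹.
After decay, C = 41.28 × e^(−kt) = 41.28 × 0.9113 = 37.61 mg/L.
Second outfall: C = (661.0·37.61 + 93.00·510.0)/754.0 = 95.88 mg/L.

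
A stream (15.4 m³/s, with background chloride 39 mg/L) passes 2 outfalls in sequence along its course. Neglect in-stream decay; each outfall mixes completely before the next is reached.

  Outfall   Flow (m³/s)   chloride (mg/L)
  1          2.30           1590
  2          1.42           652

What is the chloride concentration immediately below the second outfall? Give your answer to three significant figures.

271 mg/L

Outfall 1: combined Q = 17.70 m³/s; C = (15.40·39.00 + 2.300·1590)/17.70 = 240.5 mg/L.
Outfall 2: combined Q = 19.12 m³/s; C = (17.70·240.5 + 1.420·652.0)/19.12 = 271.1 mg/L.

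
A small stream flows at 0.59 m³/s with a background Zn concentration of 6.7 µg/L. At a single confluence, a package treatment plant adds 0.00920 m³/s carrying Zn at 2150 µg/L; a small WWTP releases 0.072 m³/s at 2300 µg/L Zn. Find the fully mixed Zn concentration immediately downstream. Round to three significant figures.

282 µg/L

Mixed concentration C = ΣQC/ΣQ = (0.5900·6.700 + 0.009200·2150 + 0.07200·2300) / 0.6712 = 189.3/0.6712 = 282.1 µg/L.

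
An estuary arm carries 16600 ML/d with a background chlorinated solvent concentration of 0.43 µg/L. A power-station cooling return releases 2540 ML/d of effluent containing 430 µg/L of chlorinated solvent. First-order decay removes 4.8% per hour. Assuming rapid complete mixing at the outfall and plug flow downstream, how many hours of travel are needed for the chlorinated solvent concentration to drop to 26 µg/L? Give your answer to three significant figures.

16.1 h

Conservation of mass: C = (16600·0.4300 + 2540·430.0) / 19140 = 1099000/19140 = 57.44 µg/L.
4.8%/h lost → k = −ln(1 − 0.048) = 0.04919 h⁻¹.
57.44·exp(−k·t) = 26 → t = ln(57.44/26)/k = 58010 s = 16.11 h.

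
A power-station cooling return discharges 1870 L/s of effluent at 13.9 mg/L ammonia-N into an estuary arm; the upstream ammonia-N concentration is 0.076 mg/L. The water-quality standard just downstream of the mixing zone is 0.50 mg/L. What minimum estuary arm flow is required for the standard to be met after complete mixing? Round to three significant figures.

59100 L/s

Set C_mix = 0.50: (Q·0.07600 + 1870·13.90) / (Q + 1870) = 0.50
→ Q = 1870·(13.90 − 0.50)/(0.50 − 0.07600) = 59100 L/s.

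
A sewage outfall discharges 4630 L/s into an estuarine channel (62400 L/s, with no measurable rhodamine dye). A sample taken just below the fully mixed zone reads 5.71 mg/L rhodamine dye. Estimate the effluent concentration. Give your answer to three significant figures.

82.7 mg/L

Mass balance: 62400·0 + 4630·Cₑ = 67030·5.710
→ Cₑ = (67030·5.710 − 62400·0) / 4630 = 82.67 mg/L.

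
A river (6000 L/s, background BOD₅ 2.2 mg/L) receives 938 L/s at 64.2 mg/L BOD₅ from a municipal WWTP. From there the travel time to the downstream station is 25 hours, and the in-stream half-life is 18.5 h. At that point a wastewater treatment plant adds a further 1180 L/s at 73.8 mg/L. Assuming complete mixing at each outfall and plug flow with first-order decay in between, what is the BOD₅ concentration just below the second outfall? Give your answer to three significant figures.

14.3 mg/L

Mixed concentration C = ΣQC/ΣQ = (6000·2.200 + 938.0·64.20) / 6938 = 73420/6938 = 10.58 mg/L; combined flow 6938 L/s.
Half-life 18.5 h → k = ln 2 / 18.5 = 0.03747 h⁻¹ = 0.8992 d⁻¹.
Applying C = C₀e^(−kt): 10.58 × 0.3919 = 4.147 mg/L.
Second outfall: C = (6938·4.147 + 1180·73.80)/8118 = 14.27 mg/L.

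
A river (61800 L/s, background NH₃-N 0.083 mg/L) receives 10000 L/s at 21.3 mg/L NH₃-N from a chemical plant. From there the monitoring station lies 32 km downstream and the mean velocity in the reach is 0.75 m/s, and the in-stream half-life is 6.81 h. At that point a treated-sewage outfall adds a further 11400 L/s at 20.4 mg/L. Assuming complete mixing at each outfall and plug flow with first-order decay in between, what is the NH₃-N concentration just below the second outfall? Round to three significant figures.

3.58 mg/L

Mass balance: C = (61800·0.08300 + 10000·21.30) / 71800 = 218100/71800 = 3.038 mg/L; combined flow 71800 L/s.
Travel time t = 32·1000 / 0.75 = 42670 s = 11.85 h.
Half-life 6.81 h → k = ln 2 / 6.81 = 0.1018 h⁻¹ = 2.443 d⁻¹.
First-order decay: C = 3.038·exp(−k·t) = 3.038·0.2993 = 0.9093 mg/L.
Second outfall: C = (71800·0.9093 + 11400·20.40)/83200 = 3.580 mg/L.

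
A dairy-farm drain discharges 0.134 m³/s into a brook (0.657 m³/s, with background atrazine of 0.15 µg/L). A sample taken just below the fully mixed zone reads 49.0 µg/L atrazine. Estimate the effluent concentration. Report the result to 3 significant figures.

289 µg/L

Mass balance: 0.6570·0.1500 + 0.1340·Cₑ = 0.7910·49.00
→ Cₑ = (0.7910·49.00 − 0.6570·0.1500) / 0.1340 = 288.5 µg/L.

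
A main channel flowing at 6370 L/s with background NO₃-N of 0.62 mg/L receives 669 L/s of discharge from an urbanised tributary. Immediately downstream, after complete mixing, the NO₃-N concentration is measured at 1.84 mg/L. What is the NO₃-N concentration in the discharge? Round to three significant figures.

Mass balance: 6370·0.6200 + 669.0·Cₑ = 7039·1.840
→ Cₑ = (7039·1.840 − 6370·0.6200) / 669.0 = 13.46 mg/L.

13.5 mg/L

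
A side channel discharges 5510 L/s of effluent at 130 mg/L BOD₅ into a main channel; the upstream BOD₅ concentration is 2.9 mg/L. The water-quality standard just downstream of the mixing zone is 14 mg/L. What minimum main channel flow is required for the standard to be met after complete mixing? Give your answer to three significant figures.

57600 L/s

Set C_mix = 14: (Q·2.900 + 5510·130.0) / (Q + 5510) = 14
→ Q = 5510·(130.0 − 14)/(14 − 2.900) = 57580 L/s.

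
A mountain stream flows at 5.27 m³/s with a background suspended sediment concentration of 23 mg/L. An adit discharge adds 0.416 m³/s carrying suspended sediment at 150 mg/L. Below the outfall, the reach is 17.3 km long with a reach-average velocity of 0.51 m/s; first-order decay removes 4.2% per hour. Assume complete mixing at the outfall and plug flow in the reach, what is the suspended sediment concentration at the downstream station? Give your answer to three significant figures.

Flow-weighted average: C = (5.270·23.00 + 0.4160·150.0) / 5.686 = 183.6/5.686 = 32.29 mg/L.
Travel time t = 17.3·1000 / 0.51 = 33920 s = 9.423 h.
4.2%/h lost → k = −ln(1 − 0.042) = 0.04291 h⁻¹.
First-order decay: C = 32.29·exp(−k·t) = 32.29·0.6674 = 21.55 mg/L.

21.6 mg/L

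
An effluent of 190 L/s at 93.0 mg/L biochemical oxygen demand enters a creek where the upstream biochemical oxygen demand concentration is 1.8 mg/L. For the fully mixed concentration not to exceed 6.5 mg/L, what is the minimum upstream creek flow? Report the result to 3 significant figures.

Set C_mix = 6.5: (Q·1.800 + 190.0·93.00) / (Q + 190.0) = 6.5
→ Q = 190.0·(93.00 − 6.5)/(6.5 − 1.800) = 3497 L/s.

3500 L/s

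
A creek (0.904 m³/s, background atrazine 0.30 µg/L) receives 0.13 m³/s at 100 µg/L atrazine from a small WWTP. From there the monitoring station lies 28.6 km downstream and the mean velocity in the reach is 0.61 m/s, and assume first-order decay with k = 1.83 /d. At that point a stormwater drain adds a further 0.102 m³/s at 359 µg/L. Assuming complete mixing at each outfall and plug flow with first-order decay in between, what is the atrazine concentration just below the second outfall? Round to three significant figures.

36.6 µg/L

Mixed concentration C = ΣQC/ΣQ = (0.9040·0.3000 + 0.1300·100.0) / 1.034 = 13.27/1.034 = 12.83 µg/L; combined flow 1.034 m³/s.
Travel time t = 28.6·1000 / 0.61 = 46890 s = 13.02 h.
Applying C = C₀e^(−kt): 12.83 × 0.3704 = 4.755 µg/L.
At the second outfall, C = (1.034·4.755 + 0.1020·359.0) / (1.034 + 0.1020) = 36.56 µg/L.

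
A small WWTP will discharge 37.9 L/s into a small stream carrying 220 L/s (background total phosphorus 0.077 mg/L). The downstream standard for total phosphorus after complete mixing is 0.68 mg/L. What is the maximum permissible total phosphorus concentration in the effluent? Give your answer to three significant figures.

At the limit, (Qr·Cr + Qe·Cₑ)/(Qr + Qe) = 0.68:
Cₑ = (257.9·0.68 − 220.0·0.07700) / 37.90 = 4.180 mg/L.

4.18 mg/L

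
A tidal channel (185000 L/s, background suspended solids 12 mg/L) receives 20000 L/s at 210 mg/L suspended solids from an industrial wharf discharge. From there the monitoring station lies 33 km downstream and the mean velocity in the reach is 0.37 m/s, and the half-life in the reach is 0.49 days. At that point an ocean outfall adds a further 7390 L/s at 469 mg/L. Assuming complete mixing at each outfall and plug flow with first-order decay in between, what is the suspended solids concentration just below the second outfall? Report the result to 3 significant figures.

23.3 mg/L

After mixing, C = (185000·12.00 + 20000·210.0) / 205000 = 6420000/205000 = 31.32 mg/L; combined flow 205000 L/s.
Travel time t = 33·1000 / 0.37 = 89190 s = 24.77 h.
Half-life 0.49 d → k = ln 2 / 0.49 = 1.415 d⁻¹.
First-order decay: C = 31.32·exp(−k·t) = 31.32·0.2322 = 7.271 mg/L.
At the second outfall, C = (205000·7.271 + 7390·469.0) / (205000 + 7390) = 23.34 mg/L.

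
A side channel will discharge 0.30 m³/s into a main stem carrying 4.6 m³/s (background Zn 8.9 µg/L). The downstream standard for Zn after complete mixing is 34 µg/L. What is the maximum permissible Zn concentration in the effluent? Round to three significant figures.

419 µg/L

At the limit, (Qr·Cr + Qe·Cₑ)/(Qr + Qe) = 34:
Cₑ = (4.900·34 − 4.600·8.900) / 0.3000 = 418.9 µg/L.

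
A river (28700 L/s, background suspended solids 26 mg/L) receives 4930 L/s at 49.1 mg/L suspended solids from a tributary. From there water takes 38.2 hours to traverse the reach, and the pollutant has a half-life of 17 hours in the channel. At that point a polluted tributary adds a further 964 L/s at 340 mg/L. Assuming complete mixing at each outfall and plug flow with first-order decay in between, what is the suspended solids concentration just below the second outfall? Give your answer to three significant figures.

Conservation of mass: C = (28700·26.00 + 4930·49.10) / 33630 = 988300/33630 = 29.39 mg/L; combined flow 33630 L/s.
Half-life 17 h → k = ln 2 / 17 = 0.04077 h⁻¹ = 0.9786 d⁻¹.
Decay over the reach: 29.39·exp(−kt) = 29.39·0.2107 = 6.190 mg/L.
At the second outfall, C = (33630·6.190 + 964.0·340.0) / (33630 + 964.0) = 15.49 mg/L.

15.5 mg/L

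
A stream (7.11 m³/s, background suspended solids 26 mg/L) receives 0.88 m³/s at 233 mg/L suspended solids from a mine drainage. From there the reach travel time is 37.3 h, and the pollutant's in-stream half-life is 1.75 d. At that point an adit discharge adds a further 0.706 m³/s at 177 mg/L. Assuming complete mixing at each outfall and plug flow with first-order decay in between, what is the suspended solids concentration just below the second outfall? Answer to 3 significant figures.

38.6 mg/L

Flow-weighted average: C = (7.110·26.00 + 0.8800·233.0) / 7.990 = 389.9/7.990 = 48.80 mg/L; combined flow 7.990 m³/s.
Half-life 1.75 d → k = ln 2 / 1.75 = 0.3961 d⁻¹.
Decay over the reach: 48.80·exp(−kt) = 48.80·0.5403 = 26.37 mg/L.
At the second outfall, C = (7.990·26.37 + 0.7060·177.0) / (7.990 + 0.7060) = 38.60 mg/L.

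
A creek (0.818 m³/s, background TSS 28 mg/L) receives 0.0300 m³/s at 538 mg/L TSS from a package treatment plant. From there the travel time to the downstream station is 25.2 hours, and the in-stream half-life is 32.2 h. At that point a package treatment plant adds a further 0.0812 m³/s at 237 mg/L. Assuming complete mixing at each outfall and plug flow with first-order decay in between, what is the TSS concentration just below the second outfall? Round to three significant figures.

45.1 mg/L

Conservation of mass: C = (0.8180·28.00 + 0.03000·538.0) / 0.8480 = 39.04/0.8480 = 46.04 mg/L; combined flow 0.8480 m³/s.
Half-life 32.2 h → k = ln 2 / 32.2 = 0.02153 h⁻¹ = 0.5166 d⁻¹.
Applying C = C₀e^(−kt): 46.04 × 0.5813 = 26.77 mg/L.
At the second outfall, C = (0.8480·26.77 + 0.08120·237.0) / (0.8480 + 0.08120) = 45.14 mg/L.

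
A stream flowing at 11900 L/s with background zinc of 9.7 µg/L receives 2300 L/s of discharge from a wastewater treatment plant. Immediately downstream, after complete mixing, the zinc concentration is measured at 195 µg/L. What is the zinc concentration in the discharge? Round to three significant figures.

Mass balance: 11900·9.700 + 2300·Cₑ = 14200·195.0
→ Cₑ = (14200·195.0 − 11900·9.700) / 2300 = 1154 µg/L.

1150 µg/L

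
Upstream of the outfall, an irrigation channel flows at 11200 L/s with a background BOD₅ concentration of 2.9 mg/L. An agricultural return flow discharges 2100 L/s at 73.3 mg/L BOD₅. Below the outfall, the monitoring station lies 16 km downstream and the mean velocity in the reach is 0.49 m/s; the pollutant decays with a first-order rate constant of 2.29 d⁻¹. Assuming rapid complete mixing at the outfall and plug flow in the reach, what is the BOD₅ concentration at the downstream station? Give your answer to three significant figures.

5.90 mg/L

Conservation of mass: C = (11200·2.900 + 2100·73.30) / 13300 = 186400/13300 = 14.02 mg/L.
Travel time t = 16·1000 / 0.49 = 32650 s = 9.070 h.
Decay over the reach: 14.02·exp(−kt) = 14.02·0.4209 = 5.899 mg/L.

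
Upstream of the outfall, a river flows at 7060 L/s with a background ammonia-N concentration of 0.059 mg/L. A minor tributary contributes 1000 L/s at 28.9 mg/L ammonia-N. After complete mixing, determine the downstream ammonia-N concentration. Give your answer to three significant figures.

3.64 mg/L

Mass balance: C = (7060·0.05900 + 1000·28.90) / 8060 = 29320/8060 = 3.637 mg/L.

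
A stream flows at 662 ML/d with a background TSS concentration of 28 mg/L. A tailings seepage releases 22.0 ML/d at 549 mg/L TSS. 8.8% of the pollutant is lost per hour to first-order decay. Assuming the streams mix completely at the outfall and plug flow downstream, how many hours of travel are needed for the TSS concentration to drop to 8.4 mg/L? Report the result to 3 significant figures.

Conservation of mass: C = (662.0·28.00 + 22.00·549.0) / 684.0 = 30610/684.0 = 44.76 mg/L.
8.8%/h lost → k = −ln(1 − 0.088) = 0.09212 h⁻¹.
44.76·exp(−k·t) = 8.4 → t = ln(44.76/8.4)/k = 65380 s = 18.16 h.

18.2 h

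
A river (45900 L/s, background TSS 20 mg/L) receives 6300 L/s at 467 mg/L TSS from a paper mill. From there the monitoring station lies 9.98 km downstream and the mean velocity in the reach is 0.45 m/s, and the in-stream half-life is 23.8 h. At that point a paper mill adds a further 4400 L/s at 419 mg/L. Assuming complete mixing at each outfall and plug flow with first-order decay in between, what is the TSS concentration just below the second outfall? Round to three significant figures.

Mixed concentration C = ΣQC/ΣQ = (45900·20.00 + 6300·467.0) / 52200 = 3860000/52200 = 73.95 mg/L; combined flow 52200 L/s.
Travel time t = 9.98·1000 / 0.45 = 22180 s = 6.160 h.
Half-life 23.8 h → k = ln 2 / 23.8 = 0.02912 h⁻¹ = 0.6990 d⁻¹.
First-order decay: C = 73.95·exp(−k·t) = 73.95·0.8358 = 61.80 mg/L.
Second outfall: C = (52200·61.80 + 4400·419.0)/56600 = 89.57 mg/L.

89.6 mg/L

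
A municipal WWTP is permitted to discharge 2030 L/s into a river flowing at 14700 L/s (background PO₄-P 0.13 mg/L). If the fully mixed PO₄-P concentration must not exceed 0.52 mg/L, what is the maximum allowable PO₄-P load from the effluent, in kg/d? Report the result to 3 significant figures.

Mass balance at the limit: 14700·0.1300 + 2030·Cₑ = 16730·0.52 → Cₑ = 3.344 mg/L.
2030 L/s = 2.030 m³/s. Load = 2.030 m³/s × 3.344 g/m³ × 86 400 s/d = 586.5 kg/d.

587 kg/d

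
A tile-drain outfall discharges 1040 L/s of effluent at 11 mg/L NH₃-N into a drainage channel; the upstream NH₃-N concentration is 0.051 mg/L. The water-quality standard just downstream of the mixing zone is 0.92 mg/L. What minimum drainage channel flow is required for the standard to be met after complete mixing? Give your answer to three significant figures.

12100 L/s

Set C_mix = 0.92: (Q·0.05100 + 1040·11.00) / (Q + 1040) = 0.92
→ Q = 1040·(11.00 − 0.92)/(0.92 − 0.05100) = 12060 L/s.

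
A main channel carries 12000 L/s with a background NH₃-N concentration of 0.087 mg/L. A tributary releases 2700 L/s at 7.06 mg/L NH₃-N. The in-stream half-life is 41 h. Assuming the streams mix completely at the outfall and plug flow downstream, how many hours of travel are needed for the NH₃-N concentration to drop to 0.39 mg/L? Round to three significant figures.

74.2 h

Mixed concentration C = ΣQC/ΣQ = (12000·0.08700 + 2700·7.060) / 14700 = 20110/14700 = 1.368 mg/L.
Half-life 41 h → k = ln 2 / 41 = 0.01691 h⁻¹ = 0.4057 d⁻¹.
1.368·exp(−k·t) = 0.39 → t = ln(1.368/0.39)/k = 267200 s = 74.22 h.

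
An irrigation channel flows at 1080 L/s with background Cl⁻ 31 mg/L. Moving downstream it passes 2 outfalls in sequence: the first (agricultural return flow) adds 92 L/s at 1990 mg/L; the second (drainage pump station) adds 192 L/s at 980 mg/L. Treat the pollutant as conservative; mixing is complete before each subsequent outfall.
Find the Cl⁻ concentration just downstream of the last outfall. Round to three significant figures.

297 mg/L

After outfall 1: Q = 1080 + 92.00 = 1172 L/s; C = (1080·31.00 + 92.00·1990)/1172 = 184.8 mg/L.
After outfall 2: Q = 1172 + 192.0 = 1364 L/s; C = (1172·184.8 + 192.0·980.0)/1364 = 296.7 mg/L.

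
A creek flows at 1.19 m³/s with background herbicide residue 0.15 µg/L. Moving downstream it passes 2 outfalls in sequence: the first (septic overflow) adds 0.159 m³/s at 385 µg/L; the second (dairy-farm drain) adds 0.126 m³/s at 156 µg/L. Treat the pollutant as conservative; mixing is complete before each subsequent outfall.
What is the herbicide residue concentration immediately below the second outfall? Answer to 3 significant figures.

After outfall 1: Q = 1.190 + 0.1590 = 1.349 m³/s; C = (1.190·0.1500 + 0.1590·385.0)/1.349 = 45.51 µg/L.
After outfall 2: Q = 1.349 + 0.1260 = 1.475 m³/s; C = (1.349·45.51 + 0.1260·156.0)/1.475 = 54.95 µg/L.

54.9 µg/L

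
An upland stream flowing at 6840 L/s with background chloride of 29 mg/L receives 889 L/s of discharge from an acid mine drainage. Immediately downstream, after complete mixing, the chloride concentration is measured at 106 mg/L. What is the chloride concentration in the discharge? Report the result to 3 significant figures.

698 mg/L

Mass balance: 6840·29.00 + 889.0·Cₑ = 7729·106.0
→ Cₑ = (7729·106.0 − 6840·29.00) / 889.0 = 698.4 mg/L.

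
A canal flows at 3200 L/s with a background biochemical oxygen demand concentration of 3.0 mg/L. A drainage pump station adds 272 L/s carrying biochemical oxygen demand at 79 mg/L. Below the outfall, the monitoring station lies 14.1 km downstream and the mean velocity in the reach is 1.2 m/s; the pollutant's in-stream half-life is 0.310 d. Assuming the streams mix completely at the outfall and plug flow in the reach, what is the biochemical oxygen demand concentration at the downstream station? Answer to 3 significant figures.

After mixing, C = (3200·3.000 + 272.0·79.00) / 3472 = 31090/3472 = 8.954 mg/L.
Travel time t = 14.1·1000 / 1.2 = 11750 s = 3.264 h.
Half-life 0.310 d → k = ln 2 / 0.310 = 2.236 d⁻¹.
Applying C = C₀e^(−kt): 8.954 × 0.7378 = 6.606 mg/L.

6.61 mg/L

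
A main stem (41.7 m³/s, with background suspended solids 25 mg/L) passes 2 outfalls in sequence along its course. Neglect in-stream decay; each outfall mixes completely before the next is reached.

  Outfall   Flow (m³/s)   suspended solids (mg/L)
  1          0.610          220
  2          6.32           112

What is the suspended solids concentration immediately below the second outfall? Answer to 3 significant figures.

38.8 mg/L

After outfall 1: Q = 41.70 + 0.6100 = 42.31 m³/s; C = (41.70·25.00 + 0.6100·220.0)/42.31 = 27.81 mg/L.
After outfall 2: Q = 42.31 + 6.320 = 48.63 m³/s; C = (42.31·27.81 + 6.320·112.0)/48.63 = 38.75 mg/L.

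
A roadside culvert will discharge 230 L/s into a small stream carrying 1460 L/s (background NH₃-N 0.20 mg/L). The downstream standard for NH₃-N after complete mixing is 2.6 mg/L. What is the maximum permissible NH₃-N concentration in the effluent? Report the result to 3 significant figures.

At the limit, (Qr·Cr + Qe·Cₑ)/(Qr + Qe) = 2.6:
Cₑ = (1690·2.6 − 1460·0.2000) / 230.0 = 17.83 mg/L.

17.8 mg/L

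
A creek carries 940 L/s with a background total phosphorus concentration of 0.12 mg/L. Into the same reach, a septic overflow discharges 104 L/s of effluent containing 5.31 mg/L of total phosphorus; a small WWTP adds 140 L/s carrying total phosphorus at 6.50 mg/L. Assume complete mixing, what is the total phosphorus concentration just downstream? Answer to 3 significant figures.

1.33 mg/L

Conservation of mass: C = (940.0·0.1200 + 104.0·5.310 + 140.0·6.500) / 1184 = 1575/1184 = 1.330 mg/L.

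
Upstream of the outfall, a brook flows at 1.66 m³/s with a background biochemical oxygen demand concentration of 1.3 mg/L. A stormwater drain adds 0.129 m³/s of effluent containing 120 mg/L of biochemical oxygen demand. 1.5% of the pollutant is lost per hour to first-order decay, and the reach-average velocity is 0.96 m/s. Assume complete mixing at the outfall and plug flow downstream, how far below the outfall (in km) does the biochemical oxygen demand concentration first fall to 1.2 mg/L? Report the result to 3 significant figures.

482 km

After mixing, C = (1.660·1.300 + 0.1290·120.0) / 1.789 = 17.64/1.789 = 9.859 mg/L.
1.5%/h lost → k = −ln(1 − 0.015) = 0.01511 h⁻¹.
Set 9.859·exp(−k·t) = 1.2 → t = ln(9.859/1.2)/k = 501700 s = 139.3 h.
Distance = v·t = 0.96·501700 = 481600 m = 481.6 km.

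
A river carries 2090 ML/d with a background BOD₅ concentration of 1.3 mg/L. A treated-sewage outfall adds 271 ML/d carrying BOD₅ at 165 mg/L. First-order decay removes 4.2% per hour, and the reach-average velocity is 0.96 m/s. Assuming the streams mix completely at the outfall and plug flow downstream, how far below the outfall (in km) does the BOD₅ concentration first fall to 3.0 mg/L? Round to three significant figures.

Mass balance: C = (2090·1.300 + 271.0·165.0) / 2361 = 47430/2361 = 20.09 mg/L.
4.2%/h lost → k = −ln(1 − 0.042) = 0.04291 h⁻¹.
Set 20.09·exp(−k·t) = 3.0 → t = ln(20.09/3.0)/k = 159500 s = 44.32 h.
Distance = v·t = 0.96·159500 = 153200 m = 153.2 km.

153 km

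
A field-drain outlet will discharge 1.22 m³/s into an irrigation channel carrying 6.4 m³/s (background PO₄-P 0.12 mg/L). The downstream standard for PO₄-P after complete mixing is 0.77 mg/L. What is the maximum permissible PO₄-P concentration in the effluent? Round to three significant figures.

4.18 mg/L

At the limit, (Qr·Cr + Qe·Cₑ)/(Qr + Qe) = 0.77:
Cₑ = (7.620·0.77 − 6.400·0.1200) / 1.220 = 4.180 mg/L.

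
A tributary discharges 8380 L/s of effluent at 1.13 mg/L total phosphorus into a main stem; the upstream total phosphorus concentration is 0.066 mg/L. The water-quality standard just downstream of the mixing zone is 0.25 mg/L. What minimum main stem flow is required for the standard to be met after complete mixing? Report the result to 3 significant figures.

Set C_mix = 0.25: (Q·0.06600 + 8380·1.130) / (Q + 8380) = 0.25
→ Q = 8380·(1.130 − 0.25)/(0.25 − 0.06600) = 40080 L/s.

40100 L/s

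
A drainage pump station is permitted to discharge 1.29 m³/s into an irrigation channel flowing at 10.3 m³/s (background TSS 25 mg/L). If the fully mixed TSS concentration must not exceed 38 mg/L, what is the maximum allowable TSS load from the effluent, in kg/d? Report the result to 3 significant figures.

15800 kg/d

Mass balance at the limit: 10.30·25.00 + 1.290·Cₑ = 11.59·38 → Cₑ = 141.8 mg/L.
Load = 1.290 m³/s × 141.8 g/m³ × 86 400 s/d = 15800 kg/d.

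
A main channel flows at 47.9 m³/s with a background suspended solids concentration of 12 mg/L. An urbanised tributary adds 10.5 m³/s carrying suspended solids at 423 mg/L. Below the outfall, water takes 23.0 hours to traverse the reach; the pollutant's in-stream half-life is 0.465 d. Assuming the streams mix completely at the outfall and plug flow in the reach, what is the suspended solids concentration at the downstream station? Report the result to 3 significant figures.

Mass balance: C = (47.90·12.00 + 10.50·423.0) / 58.40 = 5016/58.40 = 85.90 mg/L.
Half-life 0.465 d → k = ln 2 / 0.465 = 1.491 d⁻¹.
First-order decay: C = 85.90·exp(−k·t) = 85.90·0.2397 = 20.59 mg/L.

20.6 mg/L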